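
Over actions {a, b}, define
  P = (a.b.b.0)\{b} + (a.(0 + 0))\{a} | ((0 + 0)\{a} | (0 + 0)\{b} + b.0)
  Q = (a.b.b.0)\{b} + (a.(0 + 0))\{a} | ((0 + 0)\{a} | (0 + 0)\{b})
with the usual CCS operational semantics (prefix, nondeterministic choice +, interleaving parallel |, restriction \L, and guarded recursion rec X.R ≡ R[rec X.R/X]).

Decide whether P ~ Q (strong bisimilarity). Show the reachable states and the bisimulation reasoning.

not bisimilar

Reachable graph of P (3 states):
  m0 = (a.b.b.0)\{b} + (a.(0 + 0))\{a} | ((0 + 0)\{a} | (0 + 0)\{b} + b.0) has moves =a=> m1, =b=> m2
  m1 = (b.b.0)\{b} has moves stopped
  m2 = (a.(0 + 0))\{a} | 0 has moves stopped
Reachable graph of Q (2 states):
  n0 = (a.b.b.0)\{b} + (a.(0 + 0))\{a} | ((0 + 0)\{a} | (0 + 0)\{b}) has moves =a=> n1
  n1 = (b.b.0)\{b} has moves stopped
Bisimilarity quotient blocks:
  B0 = {m0}
  B1 = {m1, m2, n1}
  B2 = {n0}
m0 ∈ B0, n0 ∈ B2 → different blocks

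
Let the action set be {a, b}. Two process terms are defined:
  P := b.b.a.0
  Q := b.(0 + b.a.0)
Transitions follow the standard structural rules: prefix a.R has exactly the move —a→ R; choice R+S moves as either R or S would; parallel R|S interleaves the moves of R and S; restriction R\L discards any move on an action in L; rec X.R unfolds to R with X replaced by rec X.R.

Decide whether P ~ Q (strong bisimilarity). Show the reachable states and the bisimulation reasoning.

YES

LTS(P): 4 reachable states
  s0 = b.b.a.0 → --b--▸ s1
  s1 = b.a.0 → --b--▸ s2
  s2 = a.0 → --a--▸ s3
  s3 = 0 → deadlocked
LTS(Q): 4 reachable states
  t0 = b.(0 + b.a.0) → --b--▸ t1
  t1 = 0 + b.a.0 → --b--▸ t2
  t2 = a.0 → --a--▸ t3
  t3 = 0 → deadlocked
Partition-refinement fixed point:
  B0 = {s0, t0}
  B1 = {s1, t1}
  B2 = {s2, t2}
  B3 = {s3, t3}
s0 ∈ B0, t0 ∈ B0 → same block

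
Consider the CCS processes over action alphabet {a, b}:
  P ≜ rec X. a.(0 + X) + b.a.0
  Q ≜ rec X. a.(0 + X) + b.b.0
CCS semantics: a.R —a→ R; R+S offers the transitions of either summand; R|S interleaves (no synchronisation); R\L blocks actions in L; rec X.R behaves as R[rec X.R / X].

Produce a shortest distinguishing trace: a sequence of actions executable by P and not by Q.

P's transition system — 4 states:
  u0 = rec X. a.(0 + X) + b.a.0 ⊢ =a=> u1, =b=> u2
  u1 = 0 + (rec X. a.(0 + X) + b.a.0) ⊢ =a=> u1, =b=> u2
  u2 = a.0 ⊢ =a=> u3
  u3 = 0 ⊢ (no moves)
Q's transition system — 4 states:
  v0 = rec X. a.(0 + X) + b.b.0 ⊢ =a=> v1, =b=> v2
  v1 = 0 + (rec X. a.(0 + X) + b.b.0) ⊢ =a=> v1, =b=> v2
  v2 = b.0 ⊢ =b=> v3
  v3 = 0 ⊢ (no moves)
Run σ = ⟨ba⟩ on P: start {u0}
  after b @ step 1: {u2}
  after a @ step 2: {u3}
  — P admits the full trace.
Run σ = ⟨ba⟩ on Q: start {v0}
  after b @ step 1: {v2}
  after a @ step 2: ∅ (Q stuck)

ba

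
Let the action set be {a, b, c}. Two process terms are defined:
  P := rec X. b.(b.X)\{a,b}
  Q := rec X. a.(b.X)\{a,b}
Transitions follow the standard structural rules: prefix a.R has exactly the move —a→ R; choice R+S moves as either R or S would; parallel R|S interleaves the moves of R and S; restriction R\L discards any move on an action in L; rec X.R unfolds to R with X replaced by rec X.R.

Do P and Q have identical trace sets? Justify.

Reachable graph of P (2 states):
  u0 = rec X. b.(b.X)\{a,b} | —b→ u1
  u1 = (b.(rec X. b.(b.X)\{a,b}))\{a,b} | deadlocked
Reachable graph of Q (2 states):
  v0 = rec X. a.(b.X)\{a,b} | —a→ v1
  v1 = (b.(rec X. a.(b.X)\{a,b}))\{a,b} | deadlocked
Executing b from P (initial set {u0}):
  step 1 (b): {u1}
  — P admits the full trace.
Executing b from Q (initial set {v0}):
  step 1 (b): ∅  — Q cannot continue

NO — witness ⟨b⟩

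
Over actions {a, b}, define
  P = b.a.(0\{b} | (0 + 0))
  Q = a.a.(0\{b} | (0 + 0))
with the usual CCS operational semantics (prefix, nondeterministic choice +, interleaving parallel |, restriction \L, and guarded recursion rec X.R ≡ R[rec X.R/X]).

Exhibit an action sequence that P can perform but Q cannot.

Reachable graph of P (3 states):
  m0 = b.a.(0\{b} | (0 + 0)) | —b→ m1
  m1 = a.(0\{b} | (0 + 0)) | —a→ m2
  m2 = 0\{b} | (0 + 0) | stopped
Reachable graph of Q (3 states):
  n0 = a.a.(0\{b} | (0 + 0)) | —a→ n1
  n1 = a.(0\{b} | (0 + 0)) | —a→ n2
  n2 = 0\{b} | (0 + 0) | stopped
Trace ⟨b⟩ through P, begin at {m0}:
  step 1 (b): {m1}
  P completes σ.
Trace ⟨b⟩ through Q, begin at {n0}:
  step 1 (b): ∅ (Q stuck)

b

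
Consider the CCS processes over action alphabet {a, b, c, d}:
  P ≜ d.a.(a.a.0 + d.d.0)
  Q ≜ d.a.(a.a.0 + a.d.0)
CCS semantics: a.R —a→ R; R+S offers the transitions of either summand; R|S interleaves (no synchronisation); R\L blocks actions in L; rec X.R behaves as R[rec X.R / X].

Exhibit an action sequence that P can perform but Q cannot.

dad

LTS(P): 6 reachable states
  s0 = d.a.(a.a.0 + d.d.0) | =d=> s1
  s1 = a.(a.a.0 + d.d.0) | =a=> s2
  s2 = a.a.0 + d.d.0 | =a=> s3, =d=> s4
  s3 = a.0 | =a=> s5
  s4 = d.0 | =d=> s5
  s5 = 0 | stopped
LTS(Q): 6 reachable states
  t0 = d.a.(a.a.0 + a.d.0) | =d=> t1
  t1 = a.(a.a.0 + a.d.0) | =a=> t2
  t2 = a.a.0 + a.d.0 | =a=> t3, =a=> t4
  t3 = a.0 | =a=> t5
  t4 = d.0 | =d=> t5
  t5 = 0 | stopped
Executing dad from P (initial set {s0}):
  step 1 (d): {s1}
  step 2 (a): {s2}
  step 3 (d): {s4}
  P completes σ.
Executing dad from Q (initial set {t0}):
  step 1 (d): {t1}
  step 2 (a): {t2}
  step 3 (d): ∅ (Q stuck)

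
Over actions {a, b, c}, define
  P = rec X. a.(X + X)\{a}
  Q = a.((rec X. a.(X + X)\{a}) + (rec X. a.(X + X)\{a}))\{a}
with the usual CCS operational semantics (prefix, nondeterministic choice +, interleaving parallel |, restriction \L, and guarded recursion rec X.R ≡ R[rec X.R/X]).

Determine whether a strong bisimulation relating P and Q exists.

LTS(P): 2 reachable states
  s0 = rec X. a.(X + X)\{a} :: ··a··> s1
  s1 = ((rec X. a.(X + X)\{a}) + (rec X. a.(X + X)\{a}))\{a} :: (no moves)
LTS(Q): 2 reachable states
  t0 = a.((rec X. a.(X + X)\{a}) + (rec X. a.(X + X)\{a}))\{a} :: ··a··> t1
  t1 = ((rec X. a.(X + X)\{a}) + (rec X. a.(X + X)\{a}))\{a} :: (no moves)
Coarsest stable partition (strong bisimilarity classes):
  B0 = {s0, t0}
  B1 = {s1, t1}
s0 ∈ B0, t0 ∈ B0 → same block

bisimilar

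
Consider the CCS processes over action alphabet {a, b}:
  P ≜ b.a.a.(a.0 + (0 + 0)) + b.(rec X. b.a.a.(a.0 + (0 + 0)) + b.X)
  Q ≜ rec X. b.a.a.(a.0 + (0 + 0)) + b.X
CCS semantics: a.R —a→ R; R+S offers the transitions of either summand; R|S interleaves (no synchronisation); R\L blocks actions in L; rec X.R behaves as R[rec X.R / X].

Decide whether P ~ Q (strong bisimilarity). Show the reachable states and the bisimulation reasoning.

bisimilar

Reachable graph of P (6 states):
  u0 = b.a.a.(a.0 + (0 + 0)) + b.(rec X. b.a.a.(a.0 + (0 + 0)) + b.X) :: =b=> u1, =b=> u2
  u1 = a.a.(a.0 + (0 + 0)) :: =a=> u3
  u2 = rec X. b.a.a.(a.0 + (0 + 0)) + b.X :: =b=> u1, =b=> u2
  u3 = a.(a.0 + (0 + 0)) :: =a=> u4
  u4 = a.0 + (0 + 0) :: =a=> u5
  u5 = 0 :: stopped
Reachable graph of Q (5 states):
  v0 = rec X. b.a.a.(a.0 + (0 + 0)) + b.X :: =b=> v0, =b=> v1
  v1 = a.a.(a.0 + (0 + 0)) :: =a=> v2
  v2 = a.(a.0 + (0 + 0)) :: =a=> v3
  v3 = a.0 + (0 + 0) :: =a=> v4
  v4 = 0 :: stopped
Partition-refinement fixed point:
  B0 = {u0, u2, v0}
  B1 = {u1, v1}
  B2 = {u3, v2}
  B3 = {u4, v3}
  B4 = {u5, v4}
u0 ∈ B0, v0 ∈ B0 → same block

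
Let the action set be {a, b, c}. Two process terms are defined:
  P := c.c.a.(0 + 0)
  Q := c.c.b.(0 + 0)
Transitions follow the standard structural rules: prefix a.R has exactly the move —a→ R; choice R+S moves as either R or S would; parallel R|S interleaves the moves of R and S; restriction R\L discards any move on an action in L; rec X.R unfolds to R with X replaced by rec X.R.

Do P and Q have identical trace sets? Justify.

traces(P) ≠ traces(Q) — witness ⟨cca⟩

P's transition system — 4 states:
  p0 = c.c.a.(0 + 0) ⊢ -c-> p1
  p1 = c.a.(0 + 0) ⊢ -c-> p2
  p2 = a.(0 + 0) ⊢ -a-> p3
  p3 = 0 + 0 ⊢ (no moves)
Q's transition system — 4 states:
  q0 = c.c.b.(0 + 0) ⊢ -c-> q1
  q1 = c.b.(0 + 0) ⊢ -c-> q2
  q2 = b.(0 + 0) ⊢ -b-> q3
  q3 = 0 + 0 ⊢ (no moves)
Trace ⟨cca⟩ through P, begin at {p0}:
  [1] c ⇒ {p1}
  [2] c ⇒ {p2}
  [3] a ⇒ {p3}
  — P admits the full trace.
Trace ⟨cca⟩ through Q, begin at {q0}:
  [1] c ⇒ {q1}
  [2] c ⇒ {q2}
  [3] a ⇒ no successor for Q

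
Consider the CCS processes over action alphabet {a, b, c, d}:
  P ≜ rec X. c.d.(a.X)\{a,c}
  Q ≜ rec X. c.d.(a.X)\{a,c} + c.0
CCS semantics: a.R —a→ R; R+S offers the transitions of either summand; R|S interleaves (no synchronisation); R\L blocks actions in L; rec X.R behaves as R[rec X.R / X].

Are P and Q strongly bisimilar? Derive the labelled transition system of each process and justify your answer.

not bisimilar

P's transition system — 3 states:
  p0 = rec X. c.d.(a.X)\{a,c} → --c--▸ p1
  p1 = d.(a.(rec X. c.d.(a.X)\{a,c}))\{a,c} → --d--▸ p2
  p2 = (a.(rec X. c.d.(a.X)\{a,c}))\{a,c} → ∅
Q's transition system — 4 states:
  q0 = rec X. c.d.(a.X)\{a,c} + c.0 → --c--▸ q1, --c--▸ q2
  q1 = 0 → ∅
  q2 = d.(a.(rec X. c.d.(a.X)\{a,c} + c.0))\{a,c} → --d--▸ q3
  q3 = (a.(rec X. c.d.(a.X)\{a,c} + c.0))\{a,c} → ∅
Partition-refinement fixed point:
  B0 = {p0}
  B1 = {p1, q2}
  B2 = {p2, q1, q3}
  B3 = {q0}
p0 ∈ B0, q0 ∈ B3 → different blocks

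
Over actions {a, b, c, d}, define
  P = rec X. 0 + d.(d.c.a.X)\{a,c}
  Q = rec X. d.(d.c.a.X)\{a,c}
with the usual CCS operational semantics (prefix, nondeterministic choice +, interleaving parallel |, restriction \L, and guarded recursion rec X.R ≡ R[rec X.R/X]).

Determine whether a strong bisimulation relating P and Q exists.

Reachable graph of P (3 states):
  s0 = rec X. 0 + d.(d.c.a.X)\{a,c} ⊢ -d-> s1
  s1 = (d.c.a.(rec X. 0 + d.(d.c.a.X)\{a,c}))\{a,c} ⊢ -d-> s2
  s2 = (c.a.(rec X. 0 + d.(d.c.a.X)\{a,c}))\{a,c} ⊢ deadlocked
Reachable graph of Q (3 states):
  t0 = rec X. d.(d.c.a.X)\{a,c} ⊢ -d-> t1
  t1 = (d.c.a.(rec X. d.(d.c.a.X)\{a,c}))\{a,c} ⊢ -d-> t2
  t2 = (c.a.(rec X. d.(d.c.a.X)\{a,c}))\{a,c} ⊢ deadlocked
Partition-refinement fixed point:
  B0 = {s0, t0}
  B1 = {s1, t1}
  B2 = {s2, t2}
s0 ∈ B0, t0 ∈ B0 → same block

YES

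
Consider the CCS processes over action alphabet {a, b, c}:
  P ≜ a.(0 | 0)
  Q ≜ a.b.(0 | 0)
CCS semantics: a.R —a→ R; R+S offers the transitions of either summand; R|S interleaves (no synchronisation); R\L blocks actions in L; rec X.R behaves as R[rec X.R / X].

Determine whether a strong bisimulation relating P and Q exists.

P's transition system — 2 states:
  s0 = a.(0 | 0) → ··a··> s1
  s1 = 0 | 0 → deadlocked
Q's transition system — 3 states:
  t0 = a.b.(0 | 0) → ··a··> t1
  t1 = b.(0 | 0) → ··b··> t2
  t2 = 0 | 0 → deadlocked
Coarsest stable partition (strong bisimilarity classes):
  B0 = {s0}
  B1 = {s1, t2}
  B2 = {t0}
  B3 = {t1}
s0 ∈ B0, t0 ∈ B2 → different blocks

not bisimilar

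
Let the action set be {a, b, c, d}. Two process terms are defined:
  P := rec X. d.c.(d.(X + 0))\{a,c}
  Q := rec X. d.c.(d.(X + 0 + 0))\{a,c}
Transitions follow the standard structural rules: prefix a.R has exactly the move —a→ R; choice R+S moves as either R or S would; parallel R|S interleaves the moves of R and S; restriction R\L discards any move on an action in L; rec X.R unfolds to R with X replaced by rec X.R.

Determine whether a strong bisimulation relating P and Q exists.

Reachable graph of P (5 states):
  s0 = rec X. d.c.(d.(X + 0))\{a,c} → —d→ s1
  s1 = c.(d.((rec X. d.c.(d.(X + 0))\{a,c}) + 0))\{a,c} → —c→ s2
  s2 = (d.((rec X. d.c.(d.(X + 0))\{a,c}) + 0))\{a,c} → —d→ s3
  s3 = ((rec X. d.c.(d.(X + 0))\{a,c}) + 0)\{a,c} → —d→ s4
  s4 = (c.(d.((rec X. d.c.(d.(X + 0))\{a,c}) + 0))\{a,c})\{a,c} → ∅
Reachable graph of Q (5 states):
  t0 = rec X. d.c.(d.(X + 0 + 0))\{a,c} → —d→ t1
  t1 = c.(d.((rec X. d.c.(d.(X + 0 + 0))\{a,c}) + 0 + 0))\{a,c} → —c→ t2
  t2 = (d.((rec X. d.c.(d.(X + 0 + 0))\{a,c}) + 0 + 0))\{a,c} → —d→ t3
  t3 = ((rec X. d.c.(d.(X + 0 + 0))\{a,c}) + 0 + 0)\{a,c} → —d→ t4
  t4 = (c.(d.((rec X. d.c.(d.(X + 0 + 0))\{a,c}) + 0 + 0))\{a,c})\{a,c} → ∅
Coarsest stable partition (strong bisimilarity classes):
  B0 = {s0, t0}
  B1 = {s1, t1}
  B2 = {s2, t2}
  B3 = {s3, t3}
  B4 = {s4, t4}
s0 ∈ B0, t0 ∈ B0 → same block

P ~ Q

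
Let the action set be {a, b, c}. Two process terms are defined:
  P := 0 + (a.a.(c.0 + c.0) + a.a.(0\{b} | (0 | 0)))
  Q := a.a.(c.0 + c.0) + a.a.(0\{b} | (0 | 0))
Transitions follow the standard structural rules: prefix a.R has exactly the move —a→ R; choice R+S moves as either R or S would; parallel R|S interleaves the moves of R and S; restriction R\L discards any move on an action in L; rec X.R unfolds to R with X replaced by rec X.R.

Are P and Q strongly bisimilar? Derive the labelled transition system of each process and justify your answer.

Reachable graph of P (6 states):
  u0 = 0 + (a.a.(c.0 + c.0) + a.a.(0\{b} | (0 | 0))) → --a--▸ u1, --a--▸ u2
  u1 = a.(0\{b} | (0 | 0)) → --a--▸ u3
  u2 = a.(c.0 + c.0) → --a--▸ u4
  u3 = 0\{b} | (0 | 0) → ∅
  u4 = c.0 + c.0 → --c--▸ u5
  u5 = 0 → ∅
Reachable graph of Q (6 states):
  v0 = a.a.(c.0 + c.0) + a.a.(0\{b} | (0 | 0)) → --a--▸ v1, --a--▸ v2
  v1 = a.(0\{b} | (0 | 0)) → --a--▸ v3
  v2 = a.(c.0 + c.0) → --a--▸ v4
  v3 = 0\{b} | (0 | 0) → ∅
  v4 = c.0 + c.0 → --c--▸ v5
  v5 = 0 → ∅
Bisimilarity quotient blocks:
  B0 = {u0, v0}
  B1 = {u2, v2}
  B2 = {u4, v4}
  B3 = {u3, u5, v3, v5}
  B4 = {u1, v1}
u0 ∈ B0, v0 ∈ B0 → same block

bisimilar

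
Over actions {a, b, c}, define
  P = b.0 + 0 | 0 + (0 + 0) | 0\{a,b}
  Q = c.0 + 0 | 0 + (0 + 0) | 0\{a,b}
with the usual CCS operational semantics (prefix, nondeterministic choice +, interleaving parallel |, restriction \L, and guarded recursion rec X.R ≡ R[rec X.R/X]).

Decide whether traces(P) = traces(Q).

traces(P) ≠ traces(Q) — witness ⟨b⟩

P's transition system — 2 states:
  s0 = b.0 + 0 | 0 + (0 + 0) | 0\{a,b} | =b=> s1
  s1 = 0 | ·
Q's transition system — 2 states:
  t0 = c.0 + 0 | 0 + (0 + 0) | 0\{a,b} | =c=> t1
  t1 = 0 | ·
Trace ⟨b⟩ through P, begin at {s0}:
  after b @ step 1: {s1}
  — P admits the full trace.
Trace ⟨b⟩ through Q, begin at {t0}:
  after b @ step 1: ∅  — Q cannot continue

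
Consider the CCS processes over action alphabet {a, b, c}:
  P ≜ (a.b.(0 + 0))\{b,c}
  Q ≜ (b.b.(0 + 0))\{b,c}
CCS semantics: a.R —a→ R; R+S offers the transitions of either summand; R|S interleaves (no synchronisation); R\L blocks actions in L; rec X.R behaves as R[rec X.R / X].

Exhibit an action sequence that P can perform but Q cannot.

a

P's transition system — 2 states:
  p0 = (a.b.(0 + 0))\{b,c} → =a=> p1
  p1 = (b.(0 + 0))\{b,c} → deadlocked
Q's transition system — 1 states:
  q0 = (b.b.(0 + 0))\{b,c} → deadlocked
Trace ⟨a⟩ through P, begin at {p0}:
  step 1 (a): {p1}
  ✓ P
Trace ⟨a⟩ through Q, begin at {q0}:
  step 1 (a): ∅  — Q cannot continue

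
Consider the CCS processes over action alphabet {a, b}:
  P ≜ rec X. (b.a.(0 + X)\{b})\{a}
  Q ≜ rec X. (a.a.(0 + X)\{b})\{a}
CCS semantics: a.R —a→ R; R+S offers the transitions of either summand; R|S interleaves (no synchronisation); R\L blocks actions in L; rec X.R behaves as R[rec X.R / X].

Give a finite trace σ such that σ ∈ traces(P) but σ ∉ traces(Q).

Reachable graph of P (2 states):
  p0 = rec X. (b.a.(0 + X)\{b})\{a} | —b→ p1
  p1 = (a.(0 + (rec X. (b.a.(0 + X)\{b})\{a}))\{b})\{a} | deadlocked
Reachable graph of Q (1 states):
  q0 = rec X. (a.a.(0 + X)\{b})\{a} | deadlocked
Trace ⟨b⟩ through P, begin at {p0}:
  step 1 (b): {p1}
  — P admits the full trace.
Trace ⟨b⟩ through Q, begin at {q0}:
  step 1 (b): no successor for Q

b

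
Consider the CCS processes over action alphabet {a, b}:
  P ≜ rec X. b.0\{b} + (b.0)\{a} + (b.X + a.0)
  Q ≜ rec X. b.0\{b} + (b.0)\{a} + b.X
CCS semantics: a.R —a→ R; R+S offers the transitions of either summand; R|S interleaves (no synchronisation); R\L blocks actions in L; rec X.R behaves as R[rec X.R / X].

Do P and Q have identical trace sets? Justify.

LTS(P): 4 reachable states
  p0 = rec X. b.0\{b} + (b.0)\{a} + (b.X + a.0) | —a→ p1, —b→ p0, —b→ p2, —b→ p3
  p1 = 0 | deadlocked
  p2 = 0\{a} | deadlocked
  p3 = 0\{b} | deadlocked
LTS(Q): 3 reachable states
  q0 = rec X. b.0\{b} + (b.0)\{a} + b.X | —b→ q0, —b→ q1, —b→ q2
  q1 = 0\{a} | deadlocked
  q2 = 0\{b} | deadlocked
Trace ⟨a⟩ through P, begin at {p0}:
  [1] a ⇒ {p1}
  ✓ P
Trace ⟨a⟩ through Q, begin at {q0}:
  [1] a ⇒ no successor for Q

NO — witness ⟨a⟩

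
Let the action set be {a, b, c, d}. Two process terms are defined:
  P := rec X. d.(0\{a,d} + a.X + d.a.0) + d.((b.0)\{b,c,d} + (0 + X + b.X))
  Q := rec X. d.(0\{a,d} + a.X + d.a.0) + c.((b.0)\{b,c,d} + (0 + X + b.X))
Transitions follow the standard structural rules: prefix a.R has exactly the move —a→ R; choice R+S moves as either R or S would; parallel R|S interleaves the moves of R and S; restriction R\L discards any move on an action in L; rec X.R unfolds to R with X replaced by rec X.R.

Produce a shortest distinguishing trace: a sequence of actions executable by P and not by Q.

Reachable graph of P (5 states):
  u0 = rec X. d.(0\{a,d} + a.X + d.a.0) + d.((b.0)\{b,c,d} + (0 + X + b.X)) :: —d→ u1, —d→ u2
  u1 = (b.0)\{b,c,d} + (0 + (rec X. d.(0\{a,d} + a.X + d.a.0) + d.((b.0)\{b,c,d} + (0 + X + b.X))) + b.(rec X. d.(0\{a,d} + a.X + d.a.0) + d.((b.0)\{b,c,d} + (0 + X + b.X)))) :: —b→ u0, —d→ u1, —d→ u2
  u2 = 0\{a,d} + a.(rec X. d.(0\{a,d} + a.X + d.a.0) + d.((b.0)\{b,c,d} + (0 + X + b.X))) + d.a.0 :: —a→ u0, —d→ u3
  u3 = a.0 :: —a→ u4
  u4 = 0 :: ∅
Reachable graph of Q (5 states):
  v0 = rec X. d.(0\{a,d} + a.X + d.a.0) + c.((b.0)\{b,c,d} + (0 + X + b.X)) :: —c→ v1, —d→ v2
  v1 = (b.0)\{b,c,d} + (0 + (rec X. d.(0\{a,d} + a.X + d.a.0) + c.((b.0)\{b,c,d} + (0 + X + b.X))) + b.(rec X. d.(0\{a,d} + a.X + d.a.0) + c.((b.0)\{b,c,d} + (0 + X + b.X)))) :: —b→ v0, —c→ v1, —d→ v2
  v2 = 0\{a,d} + a.(rec X. d.(0\{a,d} + a.X + d.a.0) + c.((b.0)\{b,c,d} + (0 + X + b.X))) + d.a.0 :: —a→ v0, —d→ v3
  v3 = a.0 :: —a→ v4
  v4 = 0 :: ∅
Trace ⟨db⟩ through P, begin at {u0}:
  [1] d ⇒ {u1, u2}
  [2] b ⇒ {u0}
  P completes σ.
Trace ⟨db⟩ through Q, begin at {v0}:
  [1] d ⇒ {v2}
  [2] b ⇒ no successor for Q

db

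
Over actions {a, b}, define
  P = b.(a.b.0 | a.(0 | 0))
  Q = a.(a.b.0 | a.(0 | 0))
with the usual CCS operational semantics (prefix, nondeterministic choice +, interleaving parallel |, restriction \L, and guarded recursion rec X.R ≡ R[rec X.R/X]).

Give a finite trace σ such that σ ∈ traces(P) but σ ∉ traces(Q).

Reachable graph of P (7 states):
  m0 = b.(a.b.0 | a.(0 | 0)) ⊢ =b=> m1
  m1 = a.b.0 | a.(0 | 0) ⊢ =a=> m2, =a=> m3
  m2 = a.b.0 | (0 | 0) ⊢ =a=> m4
  m3 = b.0 | a.(0 | 0) ⊢ =a=> m4, =b=> m5
  m4 = b.0 | (0 | 0) ⊢ =b=> m6
  m5 = 0 | a.(0 | 0) ⊢ =a=> m6
  m6 = 0 | (0 | 0) ⊢ stopped
Reachable graph of Q (7 states):
  n0 = a.(a.b.0 | a.(0 | 0)) ⊢ =a=> n1
  n1 = a.b.0 | a.(0 | 0) ⊢ =a=> n2, =a=> n3
  n2 = a.b.0 | (0 | 0) ⊢ =a=> n4
  n3 = b.0 | a.(0 | 0) ⊢ =a=> n4, =b=> n5
  n4 = b.0 | (0 | 0) ⊢ =b=> n6
  n5 = 0 | a.(0 | 0) ⊢ =a=> n6
  n6 = 0 | (0 | 0) ⊢ stopped
Run σ = ⟨b⟩ on P: start {m0}
  [1] b ⇒ {m1}
  ✓ P
Run σ = ⟨b⟩ on Q: start {n0}
  [1] b ⇒ ∅ (Q stuck)

b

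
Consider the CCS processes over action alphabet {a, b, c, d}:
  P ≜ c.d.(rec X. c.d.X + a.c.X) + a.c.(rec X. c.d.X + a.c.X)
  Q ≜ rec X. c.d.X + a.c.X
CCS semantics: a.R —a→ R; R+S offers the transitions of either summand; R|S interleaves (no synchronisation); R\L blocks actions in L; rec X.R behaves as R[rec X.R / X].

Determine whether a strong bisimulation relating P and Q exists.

P ~ Q

P's transition system — 4 states:
  s0 = c.d.(rec X. c.d.X + a.c.X) + a.c.(rec X. c.d.X + a.c.X) ⊢ --a--▸ s1, --c--▸ s2
  s1 = c.(rec X. c.d.X + a.c.X) ⊢ --c--▸ s3
  s2 = d.(rec X. c.d.X + a.c.X) ⊢ --d--▸ s3
  s3 = rec X. c.d.X + a.c.X ⊢ --a--▸ s1, --c--▸ s2
Q's transition system — 3 states:
  t0 = rec X. c.d.X + a.c.X ⊢ --a--▸ t1, --c--▸ t2
  t1 = c.(rec X. c.d.X + a.c.X) ⊢ --c--▸ t0
  t2 = d.(rec X. c.d.X + a.c.X) ⊢ --d--▸ t0
Bisimilarity quotient blocks:
  B0 = {s0, s3, t0}
  B1 = {s1, t1}
  B2 = {s2, t2}
s0 ∈ B0, t0 ∈ B0 → same block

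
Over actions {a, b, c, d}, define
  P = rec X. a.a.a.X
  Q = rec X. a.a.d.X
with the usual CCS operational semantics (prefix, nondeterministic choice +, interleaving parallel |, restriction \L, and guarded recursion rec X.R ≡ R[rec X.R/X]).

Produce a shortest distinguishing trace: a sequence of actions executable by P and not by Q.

aaa

P's transition system — 3 states:
  m0 = rec X. a.a.a.X has moves ··a··> m1
  m1 = a.a.(rec X. a.a.a.X) has moves ··a··> m2
  m2 = a.(rec X. a.a.a.X) has moves ··a··> m0
Q's transition system — 3 states:
  n0 = rec X. a.a.d.X has moves ··a··> n1
  n1 = a.d.(rec X. a.a.d.X) has moves ··a··> n2
  n2 = d.(rec X. a.a.d.X) has moves ··d··> n0
Trace ⟨aaa⟩ through P, begin at {m0}:
  step 1 (a): {m1}
  step 2 (a): {m2}
  step 3 (a): {m0}
  ✓ P
Trace ⟨aaa⟩ through Q, begin at {n0}:
  step 1 (a): {n1}
  step 2 (a): {n2}
  step 3 (a): ∅  — Q cannot continue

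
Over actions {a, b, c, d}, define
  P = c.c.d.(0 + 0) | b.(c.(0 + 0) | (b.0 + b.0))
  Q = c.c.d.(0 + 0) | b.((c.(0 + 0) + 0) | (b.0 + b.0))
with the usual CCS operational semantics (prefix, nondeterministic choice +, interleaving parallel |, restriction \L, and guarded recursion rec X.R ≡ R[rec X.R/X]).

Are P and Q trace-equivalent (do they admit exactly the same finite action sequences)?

traces(P) = traces(Q)

LTS(P): 20 reachable states
  p0 = c.c.d.(0 + 0) | b.(c.(0 + 0) | (b.0 + b.0)) → -b-> p1, -c-> p2
  p1 = c.c.d.(0 + 0) | (c.(0 + 0) | (b.0 + b.0)) → -b-> p3, -c-> p4, -c-> p5
  p2 = c.d.(0 + 0) | b.(c.(0 + 0) | (b.0 + b.0)) → -b-> p5, -c-> p6
  p3 = c.c.d.(0 + 0) | (c.(0 + 0) | 0) → -c-> p7, -c-> p8
  p4 = c.c.d.(0 + 0) | ((0 + 0) | (b.0 + b.0)) → -b-> p7, -c-> p9
  p5 = c.d.(0 + 0) | (c.(0 + 0) | (b.0 + b.0)) → -b-> p8, -c-> p10, -c-> p9
  p6 = d.(0 + 0) | b.(c.(0 + 0) | (b.0 + b.0)) → -b-> p10, -d-> p11
  p7 = c.c.d.(0 + 0) | ((0 + 0) | 0) → -c-> p12
  p8 = c.d.(0 + 0) | (c.(0 + 0) | 0) → -c-> p12, -c-> p13
  p9 = c.d.(0 + 0) | ((0 + 0) | (b.0 + b.0)) → -b-> p12, -c-> p14
  p10 = d.(0 + 0) | (c.(0 + 0) | (b.0 + b.0)) → -b-> p13, -c-> p14, -d-> p15
  p11 = (0 + 0) | b.(c.(0 + 0) | (b.0 + b.0)) → -b-> p15
  p12 = c.d.(0 + 0) | ((0 + 0) | 0) → -c-> p16
  p13 = d.(0 + 0) | (c.(0 + 0) | 0) → -c-> p16, -d-> p17
  p14 = d.(0 + 0) | ((0 + 0) | (b.0 + b.0)) → -b-> p16, -d-> p18
  p15 = (0 + 0) | (c.(0 + 0) | (b.0 + b.0)) → -b-> p17, -c-> p18
  p16 = d.(0 + 0) | ((0 + 0) | 0) → -d-> p19
  p17 = (0 + 0) | (c.(0 + 0) | 0) → -c-> p19
  p18 = (0 + 0) | ((0 + 0) | (b.0 + b.0)) → -b-> p19
  p19 = (0 + 0) | ((0 + 0) | 0) → ∅
LTS(Q): 20 reachable states
  q0 = c.c.d.(0 + 0) | b.((c.(0 + 0) + 0) | (b.0 + b.0)) → -b-> q1, -c-> q2
  q1 = c.c.d.(0 + 0) | ((c.(0 + 0) + 0) | (b.0 + b.0)) → -b-> q3, -c-> q4, -c-> q5
  q2 = c.d.(0 + 0) | b.((c.(0 + 0) + 0) | (b.0 + b.0)) → -b-> q5, -c-> q6
  q3 = c.c.d.(0 + 0) | ((c.(0 + 0) + 0) | 0) → -c-> q7, -c-> q8
  q4 = c.c.d.(0 + 0) | ((0 + 0) | (b.0 + b.0)) → -b-> q7, -c-> q9
  q5 = c.d.(0 + 0) | ((c.(0 + 0) + 0) | (b.0 + b.0)) → -b-> q8, -c-> q10, -c-> q9
  q6 = d.(0 + 0) | b.((c.(0 + 0) + 0) | (b.0 + b.0)) → -b-> q10, -d-> q11
  q7 = c.c.d.(0 + 0) | ((0 + 0) | 0) → -c-> q12
  q8 = c.d.(0 + 0) | ((c.(0 + 0) + 0) | 0) → -c-> q12, -c-> q13
  q9 = c.d.(0 + 0) | ((0 + 0) | (b.0 + b.0)) → -b-> q12, -c-> q14
  q10 = d.(0 + 0) | ((c.(0 + 0) + 0) | (b.0 + b.0)) → -b-> q13, -c-> q14, -d-> q15
  q11 = (0 + 0) | b.((c.(0 + 0) + 0) | (b.0 + b.0)) → -b-> q15
  q12 = c.d.(0 + 0) | ((0 + 0) | 0) → -c-> q16
  q13 = d.(0 + 0) | ((c.(0 + 0) + 0) | 0) → -c-> q16, -d-> q17
  q14 = d.(0 + 0) | ((0 + 0) | (b.0 + b.0)) → -b-> q16, -d-> q18
  q15 = (0 + 0) | ((c.(0 + 0) + 0) | (b.0 + b.0)) → -b-> q17, -c-> q18
  q16 = d.(0 + 0) | ((0 + 0) | 0) → -d-> q19
  q17 = (0 + 0) | ((c.(0 + 0) + 0) | 0) → -c-> q19
  q18 = (0 + 0) | ((0 + 0) | (b.0 + b.0)) → -b-> q19
  q19 = (0 + 0) | ((0 + 0) | 0) → ∅
Partition-refinement fixed point:
  B0 = {p0, q0}
  B1 = {p2, q2}
  B2 = {p5, q5}
  B3 = {p8, q8}
  B4 = {p12, q12}
  B5 = {p16, q16}
  B6 = {p19, q19}
  B7 = {p13, q13}
  B8 = {p17, q17}
  B9 = {p10, q10}
  B10 = {p15, q15}
  B11 = {p18, q18}
  B12 = {p14, q14}
  B13 = {p9, q9}
  B14 = {p6, q6}
  B15 = {p11, q11}
  B16 = {p1, q1}
  B17 = {p4, q4}
  B18 = {p7, q7}
  B19 = {p3, q3}
p0 ∈ B0, q0 ∈ B0 → same block
Bisimilar ⇒ trace-equivalent.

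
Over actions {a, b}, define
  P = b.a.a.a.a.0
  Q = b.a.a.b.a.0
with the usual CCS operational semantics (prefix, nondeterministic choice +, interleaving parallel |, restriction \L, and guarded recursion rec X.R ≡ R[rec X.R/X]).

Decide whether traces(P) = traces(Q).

NO — witness ⟨baaa⟩

P's transition system — 6 states:
  u0 = b.a.a.a.a.0 :: =b=> u1
  u1 = a.a.a.a.0 :: =a=> u2
  u2 = a.a.a.0 :: =a=> u3
  u3 = a.a.0 :: =a=> u4
  u4 = a.0 :: =a=> u5
  u5 = 0 :: (no moves)
Q's transition system — 6 states:
  v0 = b.a.a.b.a.0 :: =b=> v1
  v1 = a.a.b.a.0 :: =a=> v2
  v2 = a.b.a.0 :: =a=> v3
  v3 = b.a.0 :: =b=> v4
  v4 = a.0 :: =a=> v5
  v5 = 0 :: (no moves)
Executing baaa from P (initial set {u0}):
  step 1 (b): {u1}
  step 2 (a): {u2}
  step 3 (a): {u3}
  step 4 (a): {u4}
  ✓ P
Executing baaa from Q (initial set {v0}):
  step 1 (b): {v1}
  step 2 (a): {v2}
  step 3 (a): {v3}
  step 4 (a): ∅  — Q cannot continue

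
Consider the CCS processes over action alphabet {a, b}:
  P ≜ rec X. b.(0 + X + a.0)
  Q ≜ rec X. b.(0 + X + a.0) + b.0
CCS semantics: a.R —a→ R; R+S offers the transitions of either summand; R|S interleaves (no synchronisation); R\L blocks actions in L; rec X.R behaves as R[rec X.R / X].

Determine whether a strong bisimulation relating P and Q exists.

not bisimilar

Reachable graph of P (3 states):
  s0 = rec X. b.(0 + X + a.0) → --b--▸ s1
  s1 = 0 + (rec X. b.(0 + X + a.0)) + a.0 → --a--▸ s2, --b--▸ s1
  s2 = 0 → ∅
Reachable graph of Q (3 states):
  t0 = rec X. b.(0 + X + a.0) + b.0 → --b--▸ t1, --b--▸ t2
  t1 = 0 → ∅
  t2 = 0 + (rec X. b.(0 + X + a.0) + b.0) + a.0 → --a--▸ t1, --b--▸ t1, --b--▸ t2
Partition-refinement fixed point:
  B0 = {s0}
  B1 = {s1}
  B2 = {s2, t1}
  B3 = {t0}
  B4 = {t2}
s0 ∈ B0, t0 ∈ B3 → different blocks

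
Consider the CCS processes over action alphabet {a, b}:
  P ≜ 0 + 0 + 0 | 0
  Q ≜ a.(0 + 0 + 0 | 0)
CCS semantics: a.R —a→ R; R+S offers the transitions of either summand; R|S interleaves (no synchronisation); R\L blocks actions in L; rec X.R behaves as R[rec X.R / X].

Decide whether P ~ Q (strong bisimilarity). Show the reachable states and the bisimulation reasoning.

NO

Reachable graph of P (1 states):
  m0 = 0 + 0 + 0 | 0 :: deadlocked
Reachable graph of Q (2 states):
  n0 = a.(0 + 0 + 0 | 0) :: —a→ n1
  n1 = 0 + 0 + 0 | 0 :: deadlocked
Coarsest stable partition (strong bisimilarity classes):
  B0 = {m0, n1}
  B1 = {n0}
m0 ∈ B0, n0 ∈ B1 → different blocks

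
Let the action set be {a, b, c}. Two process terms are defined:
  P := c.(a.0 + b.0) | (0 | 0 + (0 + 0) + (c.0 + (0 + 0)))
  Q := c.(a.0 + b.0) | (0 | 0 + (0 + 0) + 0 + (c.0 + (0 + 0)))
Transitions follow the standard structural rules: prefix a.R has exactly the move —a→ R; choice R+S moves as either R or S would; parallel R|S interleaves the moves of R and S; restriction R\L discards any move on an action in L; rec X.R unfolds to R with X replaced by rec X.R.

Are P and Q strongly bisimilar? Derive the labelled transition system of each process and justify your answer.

P ~ Q

LTS(P): 6 reachable states
  p0 = c.(a.0 + b.0) | (0 | 0 + (0 + 0) + (c.0 + (0 + 0))) | =c=> p1, =c=> p2
  p1 = (a.0 + b.0) | (0 | 0 + (0 + 0) + (c.0 + (0 + 0))) | =a=> p3, =b=> p3, =c=> p4
  p2 = c.(a.0 + b.0) | 0 | =c=> p4
  p3 = 0 | (0 | 0 + (0 + 0) + (c.0 + (0 + 0))) | =c=> p5
  p4 = (a.0 + b.0) | 0 | =a=> p5, =b=> p5
  p5 = 0 | 0 | ∅
LTS(Q): 6 reachable states
  q0 = c.(a.0 + b.0) | (0 | 0 + (0 + 0) + 0 + (c.0 + (0 + 0))) | =c=> q1, =c=> q2
  q1 = (a.0 + b.0) | (0 | 0 + (0 + 0) + 0 + (c.0 + (0 + 0))) | =a=> q3, =b=> q3, =c=> q4
  q2 = c.(a.0 + b.0) | 0 | =c=> q4
  q3 = 0 | (0 | 0 + (0 + 0) + 0 + (c.0 + (0 + 0))) | =c=> q5
  q4 = (a.0 + b.0) | 0 | =a=> q5, =b=> q5
  q5 = 0 | 0 | ∅
Partition-refinement fixed point:
  B0 = {p0, q0}
  B1 = {p1, q1}
  B2 = {p3, q3}
  B3 = {p5, q5}
  B4 = {p4, q4}
  B5 = {p2, q2}
p0 ∈ B0, q0 ∈ B0 → same block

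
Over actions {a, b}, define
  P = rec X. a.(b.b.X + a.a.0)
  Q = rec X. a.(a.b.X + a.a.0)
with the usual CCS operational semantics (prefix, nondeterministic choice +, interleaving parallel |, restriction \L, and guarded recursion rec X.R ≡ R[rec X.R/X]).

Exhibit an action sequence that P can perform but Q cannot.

ab

LTS(P): 5 reachable states
  m0 = rec X. a.(b.b.X + a.a.0) has moves =a=> m1
  m1 = b.b.(rec X. a.(b.b.X + a.a.0)) + a.a.0 has moves =a=> m2, =b=> m3
  m2 = a.0 has moves =a=> m4
  m3 = b.(rec X. a.(b.b.X + a.a.0)) has moves =b=> m0
  m4 = 0 has moves (no moves)
LTS(Q): 5 reachable states
  n0 = rec X. a.(a.b.X + a.a.0) has moves =a=> n1
  n1 = a.b.(rec X. a.(a.b.X + a.a.0)) + a.a.0 has moves =a=> n2, =a=> n3
  n2 = a.0 has moves =a=> n4
  n3 = b.(rec X. a.(a.b.X + a.a.0)) has moves =b=> n0
  n4 = 0 has moves (no moves)
Executing ab from P (initial set {m0}):
  [1] a ⇒ {m1}
  [2] b ⇒ {m3}
  P completes σ.
Executing ab from Q (initial set {n0}):
  [1] a ⇒ {n1}
  [2] b ⇒ ∅ (Q stuck)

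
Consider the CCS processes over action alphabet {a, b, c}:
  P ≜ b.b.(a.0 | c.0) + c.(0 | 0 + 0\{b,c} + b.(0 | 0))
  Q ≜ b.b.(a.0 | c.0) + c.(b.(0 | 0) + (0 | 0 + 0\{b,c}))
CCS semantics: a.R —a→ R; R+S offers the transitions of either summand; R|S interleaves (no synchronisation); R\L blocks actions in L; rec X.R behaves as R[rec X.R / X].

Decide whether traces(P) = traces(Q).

P's transition system — 7 states:
  m0 = b.b.(a.0 | c.0) + c.(0 | 0 + 0\{b,c} + b.(0 | 0)) ⊢ ··b··> m1, ··c··> m2
  m1 = b.(a.0 | c.0) ⊢ ··b··> m3
  m2 = 0 | 0 + 0\{b,c} + b.(0 | 0) ⊢ ··b··> m4
  m3 = a.0 | c.0 ⊢ ··a··> m5, ··c··> m6
  m4 = 0 | 0 ⊢ ·
  m5 = 0 | c.0 ⊢ ··c··> m4
  m6 = a.0 | 0 ⊢ ··a··> m4
Q's transition system — 7 states:
  n0 = b.b.(a.0 | c.0) + c.(b.(0 | 0) + (0 | 0 + 0\{b,c})) ⊢ ··b··> n1, ··c··> n2
  n1 = b.(a.0 | c.0) ⊢ ··b··> n3
  n2 = b.(0 | 0) + (0 | 0 + 0\{b,c}) ⊢ ··b··> n4
  n3 = a.0 | c.0 ⊢ ··a··> n5, ··c··> n6
  n4 = 0 | 0 ⊢ ·
  n5 = 0 | c.0 ⊢ ··c··> n4
  n6 = a.0 | 0 ⊢ ··a··> n4
Partition-refinement fixed point:
  B0 = {m0, n0}
  B1 = {m2, n2}
  B2 = {m4, n4}
  B3 = {m1, n1}
  B4 = {m3, n3}
  B5 = {m6, n6}
  B6 = {m5, n5}
m0 ∈ B0, n0 ∈ B0 → same block
Bisimilar ⇒ trace-equivalent.

trace-equivalent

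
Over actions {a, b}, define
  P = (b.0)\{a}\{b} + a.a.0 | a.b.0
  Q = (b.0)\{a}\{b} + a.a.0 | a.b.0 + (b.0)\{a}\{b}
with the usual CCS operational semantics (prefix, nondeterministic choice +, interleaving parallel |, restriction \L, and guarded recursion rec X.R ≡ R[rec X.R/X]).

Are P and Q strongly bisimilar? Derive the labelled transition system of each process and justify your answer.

P ~ Q

LTS(P): 9 reachable states
  m0 = (b.0)\{a}\{b} + a.a.0 | a.b.0 :: ··a··> m1, ··a··> m2
  m1 = a.0 | a.b.0 :: ··a··> m3, ··a··> m4
  m2 = a.a.0 | b.0 :: ··a··> m4, ··b··> m5
  m3 = 0 | a.b.0 :: ··a··> m6
  m4 = a.0 | b.0 :: ··a··> m6, ··b··> m7
  m5 = a.a.0 | 0 :: ··a··> m7
  m6 = 0 | b.0 :: ··b··> m8
  m7 = a.0 | 0 :: ··a··> m8
  m8 = 0 | 0 :: ·
LTS(Q): 9 reachable states
  n0 = (b.0)\{a}\{b} + a.a.0 | a.b.0 + (b.0)\{a}\{b} :: ··a··> n1, ··a··> n2
  n1 = a.0 | a.b.0 :: ··a··> n3, ··a··> n4
  n2 = a.a.0 | b.0 :: ··a··> n4, ··b··> n5
  n3 = 0 | a.b.0 :: ··a··> n6
  n4 = a.0 | b.0 :: ··a··> n6, ··b··> n7
  n5 = a.a.0 | 0 :: ··a··> n7
  n6 = 0 | b.0 :: ··b··> n8
  n7 = a.0 | 0 :: ··a··> n8
  n8 = 0 | 0 :: ·
Bisimilarity quotient blocks:
  B0 = {m0, n0}
  B1 = {m2, n2}
  B2 = {m4, n4}
  B3 = {m6, n6}
  B4 = {m8, n8}
  B5 = {m7, n7}
  B6 = {m5, n5}
  B7 = {m1, n1}
  B8 = {m3, n3}
m0 ∈ B0, n0 ∈ B0 → same block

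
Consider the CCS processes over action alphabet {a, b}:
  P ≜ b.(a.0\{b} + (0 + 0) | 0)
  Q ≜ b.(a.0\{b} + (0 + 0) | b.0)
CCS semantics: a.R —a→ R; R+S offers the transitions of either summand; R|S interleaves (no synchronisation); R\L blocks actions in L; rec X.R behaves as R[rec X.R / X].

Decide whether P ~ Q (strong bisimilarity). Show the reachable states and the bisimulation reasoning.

Reachable graph of P (3 states):
  m0 = b.(a.0\{b} + (0 + 0) | 0) :: ··b··> m1
  m1 = a.0\{b} + (0 + 0) | 0 :: ··a··> m2
  m2 = 0\{b} :: stopped
Reachable graph of Q (4 states):
  n0 = b.(a.0\{b} + (0 + 0) | b.0) :: ··b··> n1
  n1 = a.0\{b} + (0 + 0) | b.0 :: ··a··> n2, ··b··> n3
  n2 = 0\{b} :: stopped
  n3 = (0 + 0) | 0 :: stopped
Partition-refinement fixed point:
  B0 = {m0}
  B1 = {m1}
  B2 = {m2, n2, n3}
  B3 = {n0}
  B4 = {n1}
m0 ∈ B0, n0 ∈ B3 → different blocks

not bisimilar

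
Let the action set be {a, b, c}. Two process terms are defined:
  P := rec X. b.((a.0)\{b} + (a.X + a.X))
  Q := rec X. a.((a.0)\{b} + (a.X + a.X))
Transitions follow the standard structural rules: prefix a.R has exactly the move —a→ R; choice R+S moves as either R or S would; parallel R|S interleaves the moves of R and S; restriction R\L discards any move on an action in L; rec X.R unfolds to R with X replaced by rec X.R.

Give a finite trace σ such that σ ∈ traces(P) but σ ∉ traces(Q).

LTS(P): 3 reachable states
  u0 = rec X. b.((a.0)\{b} + (a.X + a.X)) ⊢ ··b··> u1
  u1 = (a.0)\{b} + (a.(rec X. b.((a.0)\{b} + (a.X + a.X))) + a.(rec X. b.((a.0)\{b} + (a.X + a.X)))) ⊢ ··a··> u0, ··a··> u2
  u2 = 0\{b} ⊢ ∅
LTS(Q): 3 reachable states
  v0 = rec X. a.((a.0)\{b} + (a.X + a.X)) ⊢ ··a··> v1
  v1 = (a.0)\{b} + (a.(rec X. a.((a.0)\{b} + (a.X + a.X))) + a.(rec X. a.((a.0)\{b} + (a.X + a.X)))) ⊢ ··a··> v0, ··a··> v2
  v2 = 0\{b} ⊢ ∅
Executing b from P (initial set {u0}):
  [1] b ⇒ {u1}
  — P admits the full trace.
Executing b from Q (initial set {v0}):
  [1] b ⇒ ∅  — Q cannot continue

b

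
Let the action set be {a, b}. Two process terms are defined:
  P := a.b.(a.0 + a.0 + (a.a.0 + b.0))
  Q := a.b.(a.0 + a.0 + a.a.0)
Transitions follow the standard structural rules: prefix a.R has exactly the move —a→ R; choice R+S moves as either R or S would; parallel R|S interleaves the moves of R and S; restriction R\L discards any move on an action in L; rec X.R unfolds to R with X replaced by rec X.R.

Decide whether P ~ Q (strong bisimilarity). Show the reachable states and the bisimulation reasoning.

Reachable graph of P (5 states):
  m0 = a.b.(a.0 + a.0 + (a.a.0 + b.0)) ⊢ =a=> m1
  m1 = b.(a.0 + a.0 + (a.a.0 + b.0)) ⊢ =b=> m2
  m2 = a.0 + a.0 + (a.a.0 + b.0) ⊢ =a=> m3, =a=> m4, =b=> m3
  m3 = 0 ⊢ ∅
  m4 = a.0 ⊢ =a=> m3
Reachable graph of Q (5 states):
  n0 = a.b.(a.0 + a.0 + a.a.0) ⊢ =a=> n1
  n1 = b.(a.0 + a.0 + a.a.0) ⊢ =b=> n2
  n2 = a.0 + a.0 + a.a.0 ⊢ =a=> n3, =a=> n4
  n3 = 0 ⊢ ∅
  n4 = a.0 ⊢ =a=> n3
Coarsest stable partition (strong bisimilarity classes):
  B0 = {m0}
  B1 = {m1}
  B2 = {m2}
  B3 = {m3, n3}
  B4 = {m4, n4}
  B5 = {n0}
  B6 = {n1}
  B7 = {n2}
m0 ∈ B0, n0 ∈ B5 → different blocks

P ≁ Q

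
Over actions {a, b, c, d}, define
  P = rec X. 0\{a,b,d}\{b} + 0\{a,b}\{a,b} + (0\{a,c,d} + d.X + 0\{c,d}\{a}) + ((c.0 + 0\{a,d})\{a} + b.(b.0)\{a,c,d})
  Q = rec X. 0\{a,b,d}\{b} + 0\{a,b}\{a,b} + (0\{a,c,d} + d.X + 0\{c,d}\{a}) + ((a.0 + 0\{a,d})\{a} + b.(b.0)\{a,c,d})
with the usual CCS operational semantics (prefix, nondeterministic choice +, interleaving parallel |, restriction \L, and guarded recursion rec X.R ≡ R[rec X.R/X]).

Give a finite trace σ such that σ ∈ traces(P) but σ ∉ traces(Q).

c

P's transition system — 4 states:
  u0 = rec X. 0\{a,b,d}\{b} + 0\{a,b}\{a,b} + (0\{a,c,d} + d.X + 0\{c,d}\{a}) + ((c.0 + 0\{a,d})\{a} + b.(b.0)\{a,c,d}) → --b--▸ u1, --c--▸ u2, --d--▸ u0
  u1 = (b.0)\{a,c,d} → --b--▸ u3
  u2 = 0\{a} → ·
  u3 = 0\{a,c,d} → ·
Q's transition system — 3 states:
  v0 = rec X. 0\{a,b,d}\{b} + 0\{a,b}\{a,b} + (0\{a,c,d} + d.X + 0\{c,d}\{a}) + ((a.0 + 0\{a,d})\{a} + b.(b.0)\{a,c,d}) → --b--▸ v1, --d--▸ v0
  v1 = (b.0)\{a,c,d} → --b--▸ v2
  v2 = 0\{a,c,d} → ·
Executing c from P (initial set {u0}):
  [1] c ⇒ {u2}
  ✓ P
Executing c from Q (initial set {v0}):
  [1] c ⇒ ∅ (Q stuck)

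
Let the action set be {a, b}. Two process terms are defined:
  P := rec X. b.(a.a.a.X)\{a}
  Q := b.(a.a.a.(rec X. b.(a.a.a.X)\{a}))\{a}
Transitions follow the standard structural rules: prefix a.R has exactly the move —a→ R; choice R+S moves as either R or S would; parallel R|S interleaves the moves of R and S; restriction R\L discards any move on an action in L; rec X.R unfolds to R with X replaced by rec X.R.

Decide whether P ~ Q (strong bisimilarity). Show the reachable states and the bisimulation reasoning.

YES

Reachable graph of P (2 states):
  u0 = rec X. b.(a.a.a.X)\{a} → —b→ u1
  u1 = (a.a.a.(rec X. b.(a.a.a.X)\{a}))\{a} → deadlocked
Reachable graph of Q (2 states):
  v0 = b.(a.a.a.(rec X. b.(a.a.a.X)\{a}))\{a} → —b→ v1
  v1 = (a.a.a.(rec X. b.(a.a.a.X)\{a}))\{a} → deadlocked
Bisimilarity quotient blocks:
  B0 = {u0, v0}
  B1 = {u1, v1}
u0 ∈ B0, v0 ∈ B0 → same block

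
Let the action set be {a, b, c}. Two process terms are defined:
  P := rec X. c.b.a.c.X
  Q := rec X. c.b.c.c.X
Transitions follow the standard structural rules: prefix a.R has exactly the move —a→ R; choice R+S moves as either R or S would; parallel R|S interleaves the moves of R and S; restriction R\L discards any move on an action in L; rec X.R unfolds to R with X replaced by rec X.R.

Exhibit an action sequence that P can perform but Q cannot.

cba

LTS(P): 4 reachable states
  m0 = rec X. c.b.a.c.X | =c=> m1
  m1 = b.a.c.(rec X. c.b.a.c.X) | =b=> m2
  m2 = a.c.(rec X. c.b.a.c.X) | =a=> m3
  m3 = c.(rec X. c.b.a.c.X) | =c=> m0
LTS(Q): 4 reachable states
  n0 = rec X. c.b.c.c.X | =c=> n1
  n1 = b.c.c.(rec X. c.b.c.c.X) | =b=> n2
  n2 = c.c.(rec X. c.b.c.c.X) | =c=> n3
  n3 = c.(rec X. c.b.c.c.X) | =c=> n0
Executing cba from P (initial set {m0}):
  step 1 (c): {m1}
  step 2 (b): {m2}
  step 3 (a): {m3}
  P completes σ.
Executing cba from Q (initial set {n0}):
  step 1 (c): {n1}
  step 2 (b): {n2}
  step 3 (a): ∅  — Q cannot continue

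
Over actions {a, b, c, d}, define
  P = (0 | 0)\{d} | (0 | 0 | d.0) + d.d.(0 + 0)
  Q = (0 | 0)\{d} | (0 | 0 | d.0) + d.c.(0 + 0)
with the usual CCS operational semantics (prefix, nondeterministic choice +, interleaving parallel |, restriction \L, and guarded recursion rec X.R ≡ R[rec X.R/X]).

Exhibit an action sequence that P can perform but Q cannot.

dd

P's transition system — 4 states:
  p0 = (0 | 0)\{d} | (0 | 0 | d.0) + d.d.(0 + 0) :: --d--▸ p1, --d--▸ p2
  p1 = (0 | 0)\{d} | (0 | 0 | 0) :: stopped
  p2 = d.(0 + 0) :: --d--▸ p3
  p3 = 0 + 0 :: stopped
Q's transition system — 4 states:
  q0 = (0 | 0)\{d} | (0 | 0 | d.0) + d.c.(0 + 0) :: --d--▸ q1, --d--▸ q2
  q1 = (0 | 0)\{d} | (0 | 0 | 0) :: stopped
  q2 = c.(0 + 0) :: --c--▸ q3
  q3 = 0 + 0 :: stopped
Executing dd from P (initial set {p0}):
  step 1 (d): {p1, p2}
  step 2 (d): {p3}
  ✓ P
Executing dd from Q (initial set {q0}):
  step 1 (d): {q1, q2}
  step 2 (d): no successor for Q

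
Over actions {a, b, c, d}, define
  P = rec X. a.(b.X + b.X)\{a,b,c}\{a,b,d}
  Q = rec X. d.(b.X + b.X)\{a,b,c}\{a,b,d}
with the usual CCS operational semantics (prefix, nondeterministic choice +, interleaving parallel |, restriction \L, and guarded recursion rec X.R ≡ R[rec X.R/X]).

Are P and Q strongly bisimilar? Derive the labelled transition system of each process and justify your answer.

LTS(P): 2 reachable states
  m0 = rec X. a.(b.X + b.X)\{a,b,c}\{a,b,d} ⊢ --a--▸ m1
  m1 = (b.(rec X. a.(b.X + b.X)\{a,b,c}\{a,b,d}) + b.(rec X. a.(b.X + b.X)\{a,b,c}\{a,b,d}))\{a,b,c}\{a,b,d} ⊢ deadlocked
LTS(Q): 2 reachable states
  n0 = rec X. d.(b.X + b.X)\{a,b,c}\{a,b,d} ⊢ --d--▸ n1
  n1 = (b.(rec X. d.(b.X + b.X)\{a,b,c}\{a,b,d}) + b.(rec X. d.(b.X + b.X)\{a,b,c}\{a,b,d}))\{a,b,c}\{a,b,d} ⊢ deadlocked
Coarsest stable partition (strong bisimilarity classes):
  B0 = {m0}
  B1 = {m1, n1}
  B2 = {n0}
m0 ∈ B0, n0 ∈ B2 → different blocks

not bisimilar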